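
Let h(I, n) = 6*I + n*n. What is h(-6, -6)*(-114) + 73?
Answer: 73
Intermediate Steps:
h(I, n) = n**2 + 6*I (h(I, n) = 6*I + n**2 = n**2 + 6*I)
h(-6, -6)*(-114) + 73 = ((-6)**2 + 6*(-6))*(-114) + 73 = (36 - 36)*(-114) + 73 = 0*(-114) + 73 = 0 + 73 = 73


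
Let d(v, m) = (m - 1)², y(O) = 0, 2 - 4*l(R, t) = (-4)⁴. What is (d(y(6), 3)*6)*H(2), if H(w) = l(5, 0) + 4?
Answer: -1428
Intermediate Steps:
l(R, t) = -127/2 (l(R, t) = ½ - ¼*(-4)⁴ = ½ - ¼*256 = ½ - 64 = -127/2)
H(w) = -119/2 (H(w) = -127/2 + 4 = -119/2)
d(v, m) = (-1 + m)²
(d(y(6), 3)*6)*H(2) = ((-1 + 3)²*6)*(-119/2) = (2²*6)*(-119/2) = (4*6)*(-119/2) = 24*(-119/2) = -1428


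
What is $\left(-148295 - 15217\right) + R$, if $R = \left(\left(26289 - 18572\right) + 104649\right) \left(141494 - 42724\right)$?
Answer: $11098226308$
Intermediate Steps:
$R = 11098389820$ ($R = \left(\left(26289 - 18572\right) + 104649\right) 98770 = \left(7717 + 104649\right) 98770 = 112366 \cdot 98770 = 11098389820$)
$\left(-148295 - 15217\right) + R = \left(-148295 - 15217\right) + 11098389820 = -163512 + 11098389820 = 11098226308$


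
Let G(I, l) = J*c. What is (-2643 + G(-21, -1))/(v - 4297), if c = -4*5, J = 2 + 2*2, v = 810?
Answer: 2763/3487 ≈ 0.79237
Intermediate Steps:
J = 6 (J = 2 + 4 = 6)
c = -20
G(I, l) = -120 (G(I, l) = 6*(-20) = -120)
(-2643 + G(-21, -1))/(v - 4297) = (-2643 - 120)/(810 - 4297) = -2763/(-3487) = -2763*(-1/3487) = 2763/3487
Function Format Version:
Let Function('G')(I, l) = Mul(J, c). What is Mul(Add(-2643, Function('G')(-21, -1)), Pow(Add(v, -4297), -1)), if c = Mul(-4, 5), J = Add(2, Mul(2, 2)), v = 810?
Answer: Rational(2763, 3487) ≈ 0.79237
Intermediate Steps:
J = 6 (J = Add(2, 4) = 6)
c = -20
Function('G')(I, l) = -120 (Function('G')(I, l) = Mul(6, -20) = -120)
Mul(Add(-2643, Function('G')(-21, -1)), Pow(Add(v, -4297), -1)) = Mul(Add(-2643, -120), Pow(Add(810, -4297), -1)) = Mul(-2763, Pow(-3487, -1)) = Mul(-2763, Rational(-1, 3487)) = Rational(2763, 3487)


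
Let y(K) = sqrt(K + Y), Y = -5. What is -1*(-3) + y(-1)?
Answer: 3 + I*sqrt(6) ≈ 3.0 + 2.4495*I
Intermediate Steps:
y(K) = sqrt(-5 + K) (y(K) = sqrt(K - 5) = sqrt(-5 + K))
-1*(-3) + y(-1) = -1*(-3) + sqrt(-5 - 1) = 3 + sqrt(-6) = 3 + I*sqrt(6)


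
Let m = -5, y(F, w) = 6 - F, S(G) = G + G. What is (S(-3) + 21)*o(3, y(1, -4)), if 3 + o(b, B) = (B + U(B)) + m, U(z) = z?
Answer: 30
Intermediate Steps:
S(G) = 2*G
o(b, B) = -8 + 2*B (o(b, B) = -3 + ((B + B) - 5) = -3 + (2*B - 5) = -3 + (-5 + 2*B) = -8 + 2*B)
(S(-3) + 21)*o(3, y(1, -4)) = (2*(-3) + 21)*(-8 + 2*(6 - 1*1)) = (-6 + 21)*(-8 + 2*(6 - 1)) = 15*(-8 + 2*5) = 15*(-8 + 10) = 15*2 = 30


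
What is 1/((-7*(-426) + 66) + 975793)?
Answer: 1/978841 ≈ 1.0216e-6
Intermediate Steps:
1/((-7*(-426) + 66) + 975793) = 1/((2982 + 66) + 975793) = 1/(3048 + 975793) = 1/978841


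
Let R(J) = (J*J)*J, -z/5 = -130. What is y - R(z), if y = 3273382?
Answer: -271351618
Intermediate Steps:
z = 650 (z = -5*(-130) = 650)
R(J) = J**3 (R(J) = J**2*J = J**3)
y - R(z) = 3273382 - 1*650**3 = 3273382 - 1*274625000 = 3273382 - 274625000 = -271351618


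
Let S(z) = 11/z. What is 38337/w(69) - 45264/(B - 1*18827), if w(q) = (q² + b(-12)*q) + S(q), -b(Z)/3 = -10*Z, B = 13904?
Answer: 16562658547/2273507040 ≈ 7.2851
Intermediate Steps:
b(Z) = 30*Z (b(Z) = -(-30)*Z = 30*Z)
w(q) = q² - 360*q + 11/q (w(q) = (q² + (30*(-12))*q) + 11/q = (q² - 360*q) + 11/q = q² - 360*q + 11/q)
38337/w(69) - 45264/(B - 1*18827) = 38337/(((11 + 69²*(-360 + 69))/69)) - 45264/(13904 - 1*18827) = 38337/(((11 + 4761*(-291))/69)) - 45264/(13904 - 18827) = 38337/(((11 - 1385451)/69)) - 45264/(-4923) = 38337/(((1/69)*(-1385440))) - 45264*(-1/4923) = 38337/(-1385440/69) + 15088/1641 = 38337*(-69/1385440) + 15088/1641 = -2645253/1385440 + 15088/1641 = 16562658547/2273507040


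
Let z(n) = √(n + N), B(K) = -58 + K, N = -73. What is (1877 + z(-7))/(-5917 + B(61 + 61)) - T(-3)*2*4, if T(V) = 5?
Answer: -235997/5853 - 4*I*√5/5853 ≈ -40.321 - 0.0015282*I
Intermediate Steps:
z(n) = √(-73 + n) (z(n) = √(n - 73) = √(-73 + n))
(1877 + z(-7))/(-5917 + B(61 + 61)) - T(-3)*2*4 = (1877 + √(-73 - 7))/(-5917 + (-58 + (61 + 61))) - 5*2*4 = (1877 + √(-80))/(-5917 + (-58 + 122)) - 10*4 = (1877 + 4*I*√5)/(-5917 + 64) - 1*40 = (1877 + 4*I*√5)/(-5853) - 40 = (1877 + 4*I*√5)*(-1/5853) - 40 = (-1877/5853 - 4*I*√5/5853) - 40 = -235997/5853 - 4*I*√5/5853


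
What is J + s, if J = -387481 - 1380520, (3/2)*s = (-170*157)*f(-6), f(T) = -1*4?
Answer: -5090483/3 ≈ -1.6968e+6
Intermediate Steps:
f(T) = -4
s = 213520/3 (s = 2*(-170*157*(-4))/3 = 2*(-26690*(-4))/3 = (2/3)*106760 = 213520/3 ≈ 71173.)
J = -1768001
J + s = -1768001 + 213520/3 = -5090483/3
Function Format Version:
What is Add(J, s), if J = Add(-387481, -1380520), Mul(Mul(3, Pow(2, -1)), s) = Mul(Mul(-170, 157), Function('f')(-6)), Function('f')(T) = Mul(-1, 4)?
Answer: Rational(-5090483, 3) ≈ -1.6968e+6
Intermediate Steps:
Function('f')(T) = -4
s = Rational(213520, 3) (s = Mul(Rational(2, 3), Mul(Mul(-170, 157), -4)) = Mul(Rational(2, 3), Mul(-26690, -4)) = Mul(Rational(2, 3), 106760) = Rational(213520, 3) ≈ 71173.)
J = -1768001
Add(J, s) = Add(-1768001, Rational(213520, 3)) = Rational(-5090483, 3)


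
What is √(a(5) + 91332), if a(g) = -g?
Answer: √91327 ≈ 302.20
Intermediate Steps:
√(a(5) + 91332) = √(-1*5 + 91332) = √(-5 + 91332) = √91327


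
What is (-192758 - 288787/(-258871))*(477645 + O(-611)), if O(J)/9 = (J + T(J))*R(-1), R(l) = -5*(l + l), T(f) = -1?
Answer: -21085641685480515/258871 ≈ -8.1452e+10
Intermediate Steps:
R(l) = -10*l
O(J) = -90 + 90*J (O(J) = 9*((J - 1)*(-10*(-1))) = 9*((-1 + J)*10) = 9*(-10 + 10*J) = -90 + 90*J)
(-192758 - 288787/(-258871))*(477645 + O(-611)) = (-192758 - 288787/(-258871))*(477645 + (-90 + 90*(-611))) = (-192758 - 288787*(-1/258871))*(477645 + (-90 - 54990)) = (-192758 + 288787/258871)*(477645 - 55080) = -49899167431/258871*422565 = -21085641685480515/258871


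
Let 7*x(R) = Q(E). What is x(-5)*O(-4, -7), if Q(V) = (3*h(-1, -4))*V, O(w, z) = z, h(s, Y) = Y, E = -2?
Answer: -24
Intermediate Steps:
Q(V) = -12*V (Q(V) = (3*(-4))*V = -12*V)
x(R) = 24/7 (x(R) = (-12*(-2))/7 = (⅐)*24 = 24/7)
x(-5)*O(-4, -7) = (24/7)*(-7) = -24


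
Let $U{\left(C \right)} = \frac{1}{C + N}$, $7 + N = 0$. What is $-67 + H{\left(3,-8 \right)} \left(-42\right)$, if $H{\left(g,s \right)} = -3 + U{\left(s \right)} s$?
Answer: $\frac{183}{5} \approx 36.6$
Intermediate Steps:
$N = -7$ ($N = -7 + 0 = -7$)
$U{\left(C \right)} = \frac{1}{-7 + C}$ ($U{\left(C \right)} = \frac{1}{C - 7} = \frac{1}{-7 + C}$)
$H{\left(g,s \right)} = -3 + \frac{s}{-7 + s}$
$-67 + H{\left(3,-8 \right)} \left(-42\right) = -67 + \frac{21 - -16}{-7 - 8} \left(-42\right) = -67 + \frac{21 + 16}{-15} \left(-42\right) = -67 + \left(- \frac{1}{15}\right) 37 \left(-42\right) = -67 - - \frac{518}{5} = -67 + \frac{518}{5} = \frac{183}{5}$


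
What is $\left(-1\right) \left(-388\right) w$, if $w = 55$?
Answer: $21340$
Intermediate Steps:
$\left(-1\right) \left(-388\right) w = \left(-1\right) \left(-388\right) 55 = 388 \cdot 55 = 21340$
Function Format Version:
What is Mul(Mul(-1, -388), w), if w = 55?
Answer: 21340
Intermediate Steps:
Mul(Mul(-1, -388), w) = Mul(Mul(-1, -388), 55) = Mul(388, 55) = 21340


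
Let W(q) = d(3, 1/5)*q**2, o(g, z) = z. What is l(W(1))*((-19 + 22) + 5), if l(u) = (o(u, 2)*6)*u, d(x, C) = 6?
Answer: 576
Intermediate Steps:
W(q) = 6*q**2
l(u) = 12*u (l(u) = (2*6)*u = 12*u)
l(W(1))*((-19 + 22) + 5) = (12*(6*1**2))*((-19 + 22) + 5) = (12*(6*1))*(3 + 5) = (12*6)*8 = 72*8 = 576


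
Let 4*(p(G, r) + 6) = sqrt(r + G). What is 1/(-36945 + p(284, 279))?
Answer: -591216/21846021853 - 4*sqrt(563)/21846021853 ≈ -2.7067e-5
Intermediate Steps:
p(G, r) = -6 + sqrt(G + r)/4 (p(G, r) = -6 + sqrt(r + G)/4 = -6 + sqrt(G + r)/4)
1/(-36945 + p(284, 279)) = 1/(-36945 + (-6 + sqrt(284 + 279)/4)) = 1/(-36945 + (-6 + sqrt(563)/4)) = 1/(-36951 + sqrt(563)/4)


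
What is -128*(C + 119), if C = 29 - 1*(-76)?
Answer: -28672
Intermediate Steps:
C = 105 (C = 29 + 76 = 105)
-128*(C + 119) = -128*(105 + 119) = -128*224 = -28672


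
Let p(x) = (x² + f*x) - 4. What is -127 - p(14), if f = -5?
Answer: -249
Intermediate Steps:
p(x) = -4 + x² - 5*x (p(x) = (x² - 5*x) - 4 = -4 + x² - 5*x)
-127 - p(14) = -127 - (-4 + 14² - 5*14) = -127 - (-4 + 196 - 70) = -127 - 1*122 = -127 - 122 = -249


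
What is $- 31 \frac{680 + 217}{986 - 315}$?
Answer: $- \frac{27807}{671} \approx -41.441$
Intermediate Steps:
$- 31 \frac{680 + 217}{986 - 315} = - 31 \cdot \frac{897}{671} = - 31 \cdot 897 \cdot \frac{1}{671} = \left(-31\right) \frac{897}{671} = - \frac{27807}{671}$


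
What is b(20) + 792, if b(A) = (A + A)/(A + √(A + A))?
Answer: 7148/9 - 2*√10/9 ≈ 793.52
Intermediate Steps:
b(A) = 2*A/(A + √2*√A) (b(A) = (2*A)/(A + √(2*A)) = (2*A)/(A + √2*√A) = 2*A/(A + √2*√A))
b(20) + 792 = 2*20/(20 + √2*√20) + 792 = 2*20/(20 + √2*(2*√5)) + 792 = 2*20/(20 + 2*√10) + 792 = 40/(20 + 2*√10) + 792 = 792 + 40/(20 + 2*√10)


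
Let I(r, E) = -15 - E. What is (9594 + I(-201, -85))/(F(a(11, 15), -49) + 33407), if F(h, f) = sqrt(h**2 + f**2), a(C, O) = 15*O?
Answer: 322845248/1115974623 - 9664*sqrt(53026)/1115974623 ≈ 0.28730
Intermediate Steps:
F(h, f) = sqrt(f**2 + h**2)
(9594 + I(-201, -85))/(F(a(11, 15), -49) + 33407) = (9594 + (-15 - 1*(-85)))/(sqrt((-49)**2 + (15*15)**2) + 33407) = (9594 + (-15 + 85))/(sqrt(2401 + 225**2) + 33407) = (9594 + 70)/(sqrt(2401 + 50625) + 33407) = 9664/(sqrt(53026) + 33407) = 9664/(33407 + sqrt(53026))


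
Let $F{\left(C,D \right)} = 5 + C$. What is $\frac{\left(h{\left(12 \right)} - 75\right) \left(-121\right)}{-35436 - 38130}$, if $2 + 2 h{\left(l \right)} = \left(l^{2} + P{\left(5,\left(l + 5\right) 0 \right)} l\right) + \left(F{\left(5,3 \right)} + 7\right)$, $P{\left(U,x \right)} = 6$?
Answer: $\frac{1089}{16348} \approx 0.066614$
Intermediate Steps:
$h{\left(l \right)} = \frac{15}{2} + \frac{l^{2}}{2} + 3 l$ ($h{\left(l \right)} = -1 + \frac{\left(l^{2} + 6 l\right) + \left(\left(5 + 5\right) + 7\right)}{2} = -1 + \frac{\left(l^{2} + 6 l\right) + \left(10 + 7\right)}{2} = -1 + \frac{\left(l^{2} + 6 l\right) + 17}{2} = -1 + \frac{17 + l^{2} + 6 l}{2} = -1 + \left(\frac{17}{2} + \frac{l^{2}}{2} + 3 l\right) = \frac{15}{2} + \frac{l^{2}}{2} + 3 l$)
$\frac{\left(h{\left(12 \right)} - 75\right) \left(-121\right)}{-35436 - 38130} = \frac{\left(\left(\frac{15}{2} + \frac{12^{2}}{2} + 3 \cdot 12\right) - 75\right) \left(-121\right)}{-35436 - 38130} = \frac{\left(\left(\frac{15}{2} + \frac{1}{2} \cdot 144 + 36\right) - 75\right) \left(-121\right)}{-73566} = \left(\left(\frac{15}{2} + 72 + 36\right) - 75\right) \left(-121\right) \left(- \frac{1}{73566}\right) = \left(\frac{231}{2} - 75\right) \left(-121\right) \left(- \frac{1}{73566}\right) = \frac{81}{2} \left(-121\right) \left(- \frac{1}{73566}\right) = \left(- \frac{9801}{2}\right) \left(- \frac{1}{73566}\right) = \frac{1089}{16348}$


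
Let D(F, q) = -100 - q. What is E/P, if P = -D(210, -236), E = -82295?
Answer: 82295/136 ≈ 605.11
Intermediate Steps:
P = -136 (P = -(-100 - 1*(-236)) = -(-100 + 236) = -1*136 = -136)
E/P = -82295/(-136) = -82295*(-1/136) = 82295/136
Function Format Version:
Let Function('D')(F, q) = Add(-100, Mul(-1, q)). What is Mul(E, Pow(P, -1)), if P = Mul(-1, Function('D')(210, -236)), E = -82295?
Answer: Rational(82295, 136) ≈ 605.11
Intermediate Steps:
P = -136 (P = Mul(-1, Add(-100, Mul(-1, -236))) = Mul(-1, Add(-100, 236)) = Mul(-1, 136) = -136)
Mul(E, Pow(P, -1)) = Mul(-82295, Pow(-136, -1)) = Mul(-82295, Rational(-1, 136)) = Rational(82295, 136)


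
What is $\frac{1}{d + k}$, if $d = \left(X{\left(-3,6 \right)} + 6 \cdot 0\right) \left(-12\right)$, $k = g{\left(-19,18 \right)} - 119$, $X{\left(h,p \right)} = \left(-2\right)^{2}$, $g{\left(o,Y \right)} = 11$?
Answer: $- \frac{1}{156} \approx -0.0064103$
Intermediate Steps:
$X{\left(h,p \right)} = 4$
$k = -108$ ($k = 11 - 119 = -108$)
$d = -48$ ($d = \left(4 + 6 \cdot 0\right) \left(-12\right) = \left(4 + 0\right) \left(-12\right) = 4 \left(-12\right) = -48$)
$\frac{1}{d + k} = \frac{1}{-48 - 108} = \frac{1}{-156} = - \frac{1}{156}$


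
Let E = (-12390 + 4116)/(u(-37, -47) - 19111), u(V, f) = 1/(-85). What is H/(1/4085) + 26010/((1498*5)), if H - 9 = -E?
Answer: 21292231562823/608351282 ≈ 35000.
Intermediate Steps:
u(V, f) = -1/85
E = 351645/812218 (E = (-12390 + 4116)/(-1/85 - 19111) = -8274/(-1624436/85) = -8274*(-85/1624436) = 351645/812218 ≈ 0.43294)
H = 6958317/812218 (H = 9 - 1*351645/812218 = 9 - 351645/812218 = 6958317/812218 ≈ 8.5671)
H/(1/4085) + 26010/((1498*5)) = 6958317/(812218*(1/4085)) + 26010/((1498*5)) = 6958317/(812218*(1/4085)) + 26010/7490 = (6958317/812218)*4085 + 26010*(1/7490) = 28424724945/812218 + 2601/749 = 21292231562823/608351282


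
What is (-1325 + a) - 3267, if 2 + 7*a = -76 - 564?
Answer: -32786/7 ≈ -4683.7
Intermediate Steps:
a = -642/7 (a = -2/7 + (-76 - 564)/7 = -2/7 + (⅐)*(-640) = -2/7 - 640/7 = -642/7 ≈ -91.714)
(-1325 + a) - 3267 = (-1325 - 642/7) - 3267 = -9917/7 - 3267 = -32786/7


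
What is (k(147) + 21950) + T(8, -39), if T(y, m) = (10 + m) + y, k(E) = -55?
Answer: 21874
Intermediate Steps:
T(y, m) = 10 + m + y
(k(147) + 21950) + T(8, -39) = (-55 + 21950) + (10 - 39 + 8) = 21895 - 21 = 21874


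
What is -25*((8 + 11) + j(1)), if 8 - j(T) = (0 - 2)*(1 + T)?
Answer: -775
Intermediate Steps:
j(T) = 10 + 2*T (j(T) = 8 - (0 - 2)*(1 + T) = 8 - (-2)*(1 + T) = 8 - (-2 - 2*T) = 8 + (2 + 2*T) = 10 + 2*T)
-25*((8 + 11) + j(1)) = -25*((8 + 11) + (10 + 2*1)) = -25*(19 + (10 + 2)) = -25*(19 + 12) = -25*31 = -775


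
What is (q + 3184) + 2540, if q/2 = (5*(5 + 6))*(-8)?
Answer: 4844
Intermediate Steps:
q = -880 (q = 2*((5*(5 + 6))*(-8)) = 2*((5*11)*(-8)) = 2*(55*(-8)) = 2*(-440) = -880)
(q + 3184) + 2540 = (-880 + 3184) + 2540 = 2304 + 2540 = 4844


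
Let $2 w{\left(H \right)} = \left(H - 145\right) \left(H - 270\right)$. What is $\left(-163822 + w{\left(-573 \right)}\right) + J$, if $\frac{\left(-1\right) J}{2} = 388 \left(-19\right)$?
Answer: $153559$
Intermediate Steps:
$J = 14744$ ($J = - 2 \cdot 388 \left(-19\right) = \left(-2\right) \left(-7372\right) = 14744$)
$w{\left(H \right)} = \frac{\left(-270 + H\right) \left(-145 + H\right)}{2}$ ($w{\left(H \right)} = \frac{\left(H - 145\right) \left(H - 270\right)}{2} = \frac{\left(-145 + H\right) \left(-270 + H\right)}{2} = \frac{\left(-270 + H\right) \left(-145 + H\right)}{2}$)
$\left(-163822 + w{\left(-573 \right)}\right) + J = \left(-163822 + \left(19575 + \frac{\left(-573\right)^{2}}{2} - - \frac{237795}{2}\right)\right) + 14744 = \left(-163822 + \left(19575 + \frac{1}{2} \cdot 328329 + \frac{237795}{2}\right)\right) + 14744 = \left(-163822 + \left(19575 + \frac{328329}{2} + \frac{237795}{2}\right)\right) + 14744 = \left(-163822 + 302637\right) + 14744 = 138815 + 14744 = 153559$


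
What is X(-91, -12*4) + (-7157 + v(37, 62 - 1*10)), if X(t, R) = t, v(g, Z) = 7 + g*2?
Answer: -7167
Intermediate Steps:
v(g, Z) = 7 + 2*g
X(-91, -12*4) + (-7157 + v(37, 62 - 1*10)) = -91 + (-7157 + (7 + 2*37)) = -91 + (-7157 + (7 + 74)) = -91 + (-7157 + 81) = -91 - 7076 = -7167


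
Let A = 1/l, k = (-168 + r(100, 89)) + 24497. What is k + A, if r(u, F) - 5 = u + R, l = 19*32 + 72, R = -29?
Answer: 16595401/680 ≈ 24405.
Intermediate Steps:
l = 680 (l = 608 + 72 = 680)
r(u, F) = -24 + u (r(u, F) = 5 + (u - 29) = 5 + (-29 + u) = -24 + u)
k = 24405 (k = (-168 + (-24 + 100)) + 24497 = (-168 + 76) + 24497 = -92 + 24497 = 24405)
A = 1/680 ≈ 0.0014706
k + A = 24405 + 1/680 = 16595401/680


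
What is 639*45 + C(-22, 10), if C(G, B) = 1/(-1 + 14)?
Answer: 373816/13 ≈ 28755.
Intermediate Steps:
C(G, B) = 1/13
639*45 + C(-22, 10) = 639*45 + 1/13 = 28755 + 1/13 = 373816/13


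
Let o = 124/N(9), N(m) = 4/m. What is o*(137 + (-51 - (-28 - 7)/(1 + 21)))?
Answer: 537633/22 ≈ 24438.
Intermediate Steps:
o = 279 (o = 124/((4/9)) = 124/((4*(1/9))) = 124/(4/9) = 124*(9/4) = 279)
o*(137 + (-51 - (-28 - 7)/(1 + 21))) = 279*(137 + (-51 - (-28 - 7)/(1 + 21))) = 279*(137 + (-51 - (-35)/22)) = 279*(137 + (-51 - 1*(-35/22))) = 279*(137 + (-51 + 35/22)) = 279*(137 - 1087/22) = 279*(1927/22) = 537633/22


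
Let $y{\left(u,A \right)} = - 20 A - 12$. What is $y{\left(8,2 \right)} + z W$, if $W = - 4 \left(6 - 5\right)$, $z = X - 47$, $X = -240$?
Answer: $1096$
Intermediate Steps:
$y{\left(u,A \right)} = -12 - 20 A$
$z = -287$ ($z = -240 - 47 = -287$)
$W = -4$ ($W = \left(-4\right) 1 = -4$)
$y{\left(8,2 \right)} + z W = \left(-12 - 40\right) - -1148 = \left(-12 - 40\right) + 1148 = -52 + 1148 = 1096$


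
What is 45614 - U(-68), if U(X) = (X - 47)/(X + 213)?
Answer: 1322829/29 ≈ 45615.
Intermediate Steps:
U(X) = (-47 + X)/(213 + X)
45614 - U(-68) = 45614 - (-47 - 68)/(213 - 68) = 45614 - (-115)/145 = 45614 - 1*(-23/29) = 45614 + 23/29 = 1322829/29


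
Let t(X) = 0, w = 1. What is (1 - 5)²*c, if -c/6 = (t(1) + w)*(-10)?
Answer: 960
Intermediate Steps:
c = 60 (c = -6*(0 + 1)*(-10) = -6*(-10) = 60)
(1 - 5)²*c = (1 - 5)²*60 = (-4)²*60 = 16*60 = 960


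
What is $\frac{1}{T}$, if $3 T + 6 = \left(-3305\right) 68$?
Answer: $- \frac{3}{224746} \approx -1.3348 \cdot 10^{-5}$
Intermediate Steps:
$T = - \frac{224746}{3}$ ($T = -2 + \frac{\left(-3305\right) 68}{3} = -2 + \frac{1}{3} \left(-224740\right) = -2 - \frac{224740}{3} = - \frac{224746}{3} \approx -74915.0$)
$\frac{1}{T} = \frac{1}{- \frac{224746}{3}} = - \frac{3}{224746}$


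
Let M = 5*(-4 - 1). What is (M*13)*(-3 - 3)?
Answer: 1950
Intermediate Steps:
M = -25 (M = 5*(-5) = -25)
(M*13)*(-3 - 3) = (-25*13)*(-3 - 3) = -325*(-6) = 1950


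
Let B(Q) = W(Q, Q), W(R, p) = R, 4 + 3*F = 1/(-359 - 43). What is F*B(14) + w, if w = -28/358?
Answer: -2024519/107937 ≈ -18.757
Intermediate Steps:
F = -1609/1206 (F = -4/3 + 1/(3*(-359 - 43)) = -4/3 + (1/3)/(-402) = -4/3 + (1/3)*(-1/402) = -4/3 - 1/1206 = -1609/1206 ≈ -1.3342)
B(Q) = Q
w = -14/179 (w = -28*1/358 = -14/179 ≈ -0.078212)
F*B(14) + w = -1609/1206*14 - 14/179 = -11263/603 - 14/179 = -2024519/107937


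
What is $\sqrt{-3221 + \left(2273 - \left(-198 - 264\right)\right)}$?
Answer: $9 i \sqrt{6} \approx 22.045 i$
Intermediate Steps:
$\sqrt{-3221 + \left(2273 - \left(-198 - 264\right)\right)} = \sqrt{-3221 + \left(2273 - -462\right)} = \sqrt{-3221 + \left(2273 + 462\right)} = \sqrt{-3221 + 2735} = \sqrt{-486} = 9 i \sqrt{6}$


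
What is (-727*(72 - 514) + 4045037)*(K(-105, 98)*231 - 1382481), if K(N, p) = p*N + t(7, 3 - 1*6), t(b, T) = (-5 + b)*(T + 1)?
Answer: -16419279676545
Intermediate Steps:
t(b, T) = (1 + T)*(-5 + b) (t(b, T) = (-5 + b)*(1 + T) = (1 + T)*(-5 + b))
K(N, p) = -4 + N*p (K(N, p) = p*N + (-5 + 7 - 5*(3 - 1*6) + (3 - 1*6)*7) = N*p + (-5 + 7 - 5*(3 - 6) + (3 - 6)*7) = N*p + (-5 + 7 - 5*(-3) - 3*7) = N*p + (-5 + 7 + 15 - 21) = N*p - 4 = -4 + N*p)
(-727*(72 - 514) + 4045037)*(K(-105, 98)*231 - 1382481) = (-727*(72 - 514) + 4045037)*((-4 - 105*98)*231 - 1382481) = (-727*(-442) + 4045037)*((-4 - 10290)*231 - 1382481) = (321334 + 4045037)*(-10294*231 - 1382481) = 4366371*(-2377914 - 1382481) = 4366371*(-3760395) = -16419279676545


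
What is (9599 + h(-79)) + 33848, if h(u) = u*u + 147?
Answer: 49835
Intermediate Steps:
h(u) = 147 + u² (h(u) = u² + 147 = 147 + u²)
(9599 + h(-79)) + 33848 = (9599 + (147 + (-79)²)) + 33848 = (9599 + (147 + 6241)) + 33848 = (9599 + 6388) + 33848 = 15987 + 33848 = 49835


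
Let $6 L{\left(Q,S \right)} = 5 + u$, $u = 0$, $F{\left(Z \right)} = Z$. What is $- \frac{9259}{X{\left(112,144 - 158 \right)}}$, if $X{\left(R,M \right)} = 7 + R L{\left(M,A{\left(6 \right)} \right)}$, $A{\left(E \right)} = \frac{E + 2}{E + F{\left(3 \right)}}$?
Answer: $- \frac{27777}{301} \approx -92.282$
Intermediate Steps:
$A{\left(E \right)} = \frac{2 + E}{3 + E}$ ($A{\left(E \right)} = \frac{E + 2}{E + 3} = \frac{2 + E}{3 + E}$)
$L{\left(Q,S \right)} = \frac{5}{6}$ ($L{\left(Q,S \right)} = \frac{5 + 0}{6} = \frac{1}{6} \cdot 5 = \frac{5}{6}$)
$X{\left(R,M \right)} = 7 + \frac{5 R}{6}$ ($X{\left(R,M \right)} = 7 + R \frac{5}{6} = 7 + \frac{5 R}{6}$)
$- \frac{9259}{X{\left(112,144 - 158 \right)}} = - \frac{9259}{7 + \frac{5}{6} \cdot 112} = - \frac{9259}{7 + \frac{280}{3}} = - \frac{9259}{\frac{301}{3}} = \left(-9259\right) \frac{3}{301} = - \frac{27777}{301}$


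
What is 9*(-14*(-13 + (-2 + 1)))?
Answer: 1764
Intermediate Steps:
9*(-14*(-13 + (-2 + 1))) = 9*(-14*(-13 - 1)) = 9*(-14*(-14)) = 9*196 = 1764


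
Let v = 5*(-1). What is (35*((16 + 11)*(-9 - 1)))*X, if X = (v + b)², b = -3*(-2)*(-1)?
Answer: -1143450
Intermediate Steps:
b = -6 (b = 6*(-1) = -6)
v = -5
X = 121 (X = (-5 - 6)² = (-11)² = 121)
(35*((16 + 11)*(-9 - 1)))*X = (35*((16 + 11)*(-9 - 1)))*121 = (35*(27*(-10)))*121 = (35*(-270))*121 = -9450*121 = -1143450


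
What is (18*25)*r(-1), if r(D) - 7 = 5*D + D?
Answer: 450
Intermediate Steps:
r(D) = 7 + 6*D (r(D) = 7 + (5*D + D) = 7 + 6*D)
(18*25)*r(-1) = (18*25)*(7 + 6*(-1)) = 450*(7 - 6) = 450*1 = 450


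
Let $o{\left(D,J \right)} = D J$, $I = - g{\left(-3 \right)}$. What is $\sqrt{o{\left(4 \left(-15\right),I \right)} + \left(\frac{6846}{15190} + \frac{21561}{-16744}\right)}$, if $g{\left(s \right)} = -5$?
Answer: $\frac{i \sqrt{506585874677610}}{1297660} \approx 17.345 i$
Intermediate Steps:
$I = 5$ ($I = \left(-1\right) \left(-5\right) = 5$)
$\sqrt{o{\left(4 \left(-15\right),I \right)} + \left(\frac{6846}{15190} + \frac{21561}{-16744}\right)} = \sqrt{4 \left(-15\right) 5 + \left(\frac{6846}{15190} + \frac{21561}{-16744}\right)} = \sqrt{\left(-60\right) 5 + \left(6846 \cdot \frac{1}{15190} + 21561 \left(- \frac{1}{16744}\right)\right)} = \sqrt{-300 + \left(\frac{489}{1085} - \frac{21561}{16744}\right)} = \sqrt{-300 - \frac{2172267}{2595320}} = \sqrt{- \frac{780768267}{2595320}} = \frac{i \sqrt{506585874677610}}{1297660}$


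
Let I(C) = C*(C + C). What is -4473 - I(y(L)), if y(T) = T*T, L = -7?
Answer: -9275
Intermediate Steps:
y(T) = T²
I(C) = 2*C² (I(C) = C*(2*C) = 2*C²)
-4473 - I(y(L)) = -4473 - 2*((-7)²)² = -4473 - 2*49² = -4473 - 2*2401 = -4473 - 1*4802 = -4473 - 4802 = -9275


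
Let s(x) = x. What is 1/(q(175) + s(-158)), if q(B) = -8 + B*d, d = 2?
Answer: 1/184 ≈ 0.0054348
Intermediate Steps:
q(B) = -8 + 2*B (q(B) = -8 + B*2 = -8 + 2*B)
1/(q(175) + s(-158)) = 1/((-8 + 2*175) - 158) = 1/((-8 + 350) - 158) = 1/(342 - 158) = 1/184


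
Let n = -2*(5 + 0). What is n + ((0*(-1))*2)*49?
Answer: -10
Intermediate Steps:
n = -10 (n = -2*5 = -10)
n + ((0*(-1))*2)*49 = -10 + ((0*(-1))*2)*49 = -10 + (0*2)*49 = -10 + 0*49 = -10 + 0 = -10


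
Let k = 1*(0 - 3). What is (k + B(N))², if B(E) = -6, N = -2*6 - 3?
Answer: 81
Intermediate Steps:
N = -15 (N = -12 - 3 = -15)
k = -3 (k = 1*(-3) = -3)
(k + B(N))² = (-3 - 6)² = (-9)² = 81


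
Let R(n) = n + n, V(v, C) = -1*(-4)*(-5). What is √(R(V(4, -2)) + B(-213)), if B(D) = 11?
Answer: I*√29 ≈ 5.3852*I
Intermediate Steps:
V(v, C) = -20 (V(v, C) = 4*(-5) = -20)
R(n) = 2*n
√(R(V(4, -2)) + B(-213)) = √(2*(-20) + 11) = √(-40 + 11) = √(-29) = I*√29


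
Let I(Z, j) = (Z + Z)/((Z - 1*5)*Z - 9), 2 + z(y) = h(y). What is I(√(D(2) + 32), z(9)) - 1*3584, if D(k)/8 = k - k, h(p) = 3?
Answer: -971584/271 - 184*√2/271 ≈ -3586.1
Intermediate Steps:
D(k) = 0 (D(k) = 8*(k - k) = 8*0 = 0)
z(y) = 1 (z(y) = -2 + 3 = 1)
I(Z, j) = 2*Z/(-9 + Z*(-5 + Z)) (I(Z, j) = (2*Z)/((Z - 5)*Z - 9) = (2*Z)/((-5 + Z)*Z - 9) = (2*Z)/(Z*(-5 + Z) - 9) = (2*Z)/(-9 + Z*(-5 + Z)) = 2*Z/(-9 + Z*(-5 + Z)))
I(√(D(2) + 32), z(9)) - 1*3584 = 2*√(0 + 32)/(-9 + (√(0 + 32))² - 5*√(0 + 32)) - 1*3584 = 2*√32/(-9 + (√32)² - 20*√2) - 3584 = 2*(4*√2)/(-9 + (4*√2)² - 20*√2) - 3584 = 2*(4*√2)/(-9 + 32 - 20*√2) - 3584 = 2*(4*√2)/(23 - 20*√2) - 3584 = 8*√2/(23 - 20*√2) - 3584 = -3584 + 8*√2/(23 - 20*√2)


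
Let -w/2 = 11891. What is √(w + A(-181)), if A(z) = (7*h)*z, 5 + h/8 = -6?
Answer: 3*√9746 ≈ 296.17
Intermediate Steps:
w = -23782 (w = -2*11891 = -23782)
h = -88 (h = -40 + 8*(-6) = -40 - 48 = -88)
A(z) = -616*z (A(z) = (7*(-88))*z = -616*z)
√(w + A(-181)) = √(-23782 - 616*(-181)) = √(-23782 + 111496) = √87714 = 3*√9746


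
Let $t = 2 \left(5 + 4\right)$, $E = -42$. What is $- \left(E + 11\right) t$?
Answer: $558$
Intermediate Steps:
$t = 18$ ($t = 2 \cdot 9 = 18$)
$- \left(E + 11\right) t = - \left(-42 + 11\right) 18 = - \left(-31\right) 18 = \left(-1\right) \left(-558\right) = 558$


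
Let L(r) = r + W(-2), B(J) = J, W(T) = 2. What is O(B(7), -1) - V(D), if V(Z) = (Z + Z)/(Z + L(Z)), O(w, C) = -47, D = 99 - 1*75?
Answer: -1199/25 ≈ -47.960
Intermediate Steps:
D = 24 (D = 99 - 75 = 24)
L(r) = 2 + r (L(r) = r + 2 = 2 + r)
V(Z) = 2*Z/(2 + 2*Z) (V(Z) = (Z + Z)/(Z + (2 + Z)) = (2*Z)/(2 + 2*Z) = 2*Z/(2 + 2*Z))
O(B(7), -1) - V(D) = -47 - 24/(1 + 24) = -47 - 24/25 = -1199/25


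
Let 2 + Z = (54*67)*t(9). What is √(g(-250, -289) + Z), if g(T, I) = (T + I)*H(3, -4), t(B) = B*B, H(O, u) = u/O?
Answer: 2*√660993/3 ≈ 542.01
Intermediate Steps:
t(B) = B²
Z = 293056 (Z = -2 + (54*67)*9² = -2 + 3618*81 = -2 + 293058 = 293056)
g(T, I) = -4*I/3 - 4*T/3 (g(T, I) = (T + I)*(-4/3) = (I + T)*(-4*⅓) = (I + T)*(-4/3) = -4*I/3 - 4*T/3)
√(g(-250, -289) + Z) = √((-4/3*(-289) - 4/3*(-250)) + 293056) = √((1156/3 + 1000/3) + 293056) = √(2156/3 + 293056) = √(881324/3) = 2*√660993/3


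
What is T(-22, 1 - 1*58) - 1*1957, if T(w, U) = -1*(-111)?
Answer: -1846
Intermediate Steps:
T(w, U) = 111
T(-22, 1 - 1*58) - 1*1957 = 111 - 1*1957 = 111 - 1957 = -1846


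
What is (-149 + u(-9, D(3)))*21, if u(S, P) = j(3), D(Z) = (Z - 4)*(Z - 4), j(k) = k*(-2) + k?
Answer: -3192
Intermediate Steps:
j(k) = -k (j(k) = -2*k + k = -k)
D(Z) = (-4 + Z)**2 (D(Z) = (-4 + Z)*(-4 + Z) = (-4 + Z)**2)
u(S, P) = -3 (u(S, P) = -1*3 = -3)
(-149 + u(-9, D(3)))*21 = (-149 - 3)*21 = -152*21 = -3192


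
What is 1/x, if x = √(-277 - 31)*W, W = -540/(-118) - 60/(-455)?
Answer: -767*I*√77/556116 ≈ -0.012103*I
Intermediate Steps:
W = 25278/5369 (W = -540*(-1/118) - 60*(-1/455) = 270/59 + 12/91 = 25278/5369 ≈ 4.7081)
x = 50556*I*√77/5369 (x = √(-277 - 31)*(25278/5369) = √(-308)*(25278/5369) = (2*I*√77)*(25278/5369) = 50556*I*√77/5369 ≈ 82.628*I)
1/x = 1/(50556*I*√77/5369) = -767*I*√77/556116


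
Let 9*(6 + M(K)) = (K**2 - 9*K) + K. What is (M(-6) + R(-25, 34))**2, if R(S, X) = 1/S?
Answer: 61009/5625 ≈ 10.846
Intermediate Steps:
M(K) = -6 - 8*K/9 + K**2/9 (M(K) = -6 + ((K**2 - 9*K) + K)/9 = -6 + (K**2 - 8*K)/9 = -6 + (-8*K/9 + K**2/9) = -6 - 8*K/9 + K**2/9)
(M(-6) + R(-25, 34))**2 = ((-6 - 8/9*(-6) + (1/9)*(-6)**2) + 1/(-25))**2 = ((-6 + 16/3 + (1/9)*36) - 1/25)**2 = ((-6 + 16/3 + 4) - 1/25)**2 = (10/3 - 1/25)**2 = (247/75)**2 = 61009/5625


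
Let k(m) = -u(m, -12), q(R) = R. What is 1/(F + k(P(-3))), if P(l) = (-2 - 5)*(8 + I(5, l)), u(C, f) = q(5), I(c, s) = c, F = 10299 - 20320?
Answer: -1/10026 ≈ -9.9741e-5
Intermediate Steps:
F = -10021
u(C, f) = 5
P(l) = -91 (P(l) = (-2 - 5)*(8 + 5) = -7*13 = -91)
k(m) = -5 (k(m) = -1*5 = -5)
1/(F + k(P(-3))) = 1/(-10021 - 5) = 1/(-10026) = -1/10026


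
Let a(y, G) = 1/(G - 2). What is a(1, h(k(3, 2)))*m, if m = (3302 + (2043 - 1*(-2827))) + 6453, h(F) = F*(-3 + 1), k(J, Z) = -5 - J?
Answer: 14625/14 ≈ 1044.6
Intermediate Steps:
h(F) = -2*F (h(F) = F*(-2) = -2*F)
m = 14625 (m = (3302 + (2043 + 2827)) + 6453 = (3302 + 4870) + 6453 = 8172 + 6453 = 14625)
a(y, G) = 1/(-2 + G)
a(1, h(k(3, 2)))*m = 14625/(-2 - 2*(-5 - 1*3)) = 14625/(-2 - 2*(-5 - 3)) = 14625/(-2 - 2*(-8)) = 14625/(-2 + 16) = 14625/14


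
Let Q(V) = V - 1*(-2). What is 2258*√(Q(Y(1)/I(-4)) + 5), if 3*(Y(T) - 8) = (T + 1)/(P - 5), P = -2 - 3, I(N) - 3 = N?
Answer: 2258*I*√210/15 ≈ 2181.4*I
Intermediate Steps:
I(N) = 3 + N
P = -5
Y(T) = 239/30 - T/30 (Y(T) = 8 + ((T + 1)/(-5 - 5))/3 = 8 + ((1 + T)/(-10))/3 = 8 + ((1 + T)*(-⅒))/3 = 8 + (-⅒ - T/10)/3 = 8 + (-1/30 - T/30) = 239/30 - T/30)
Q(V) = 2 + V (Q(V) = V + 2 = 2 + V)
2258*√(Q(Y(1)/I(-4)) + 5) = 2258*√((2 + (239/30 - 1/30*1)/(3 - 4)) + 5) = 2258*√((2 + (239/30 - 1/30)/(-1)) + 5) = 2258*√((2 + (119/15)*(-1)) + 5) = 2258*√((2 - 119/15) + 5) = 2258*√(-89/15 + 5) = 2258*√(-14/15) = 2258*(I*√210/15) = 2258*I*√210/15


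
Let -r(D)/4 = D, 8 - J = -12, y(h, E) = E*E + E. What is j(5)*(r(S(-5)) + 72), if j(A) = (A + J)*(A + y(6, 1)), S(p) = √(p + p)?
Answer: 12600 - 700*I*√10 ≈ 12600.0 - 2213.6*I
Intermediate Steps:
y(h, E) = E + E² (y(h, E) = E² + E = E + E²)
J = 20 (J = 8 - 1*(-12) = 8 + 12 = 20)
S(p) = √2*√p (S(p) = √(2*p) = √2*√p)
r(D) = -4*D
j(A) = (2 + A)*(20 + A) (j(A) = (A + 20)*(A + 1*(1 + 1)) = (20 + A)*(A + 1*2) = (20 + A)*(A + 2) = (20 + A)*(2 + A) = (2 + A)*(20 + A))
j(5)*(r(S(-5)) + 72) = (40 + 5² + 22*5)*(-4*√2*√(-5) + 72) = (40 + 25 + 110)*(-4*√2*I*√5 + 72) = 175*(-4*I*√10 + 72) = 175*(72 - 4*I*√10) = 12600 - 700*I*√10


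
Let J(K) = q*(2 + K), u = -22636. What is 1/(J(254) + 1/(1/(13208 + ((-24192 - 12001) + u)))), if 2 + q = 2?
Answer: -1/45621 ≈ -2.1920e-5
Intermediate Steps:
q = 0 (q = -2 + 2 = 0)
J(K) = 0 (J(K) = 0*(2 + K) = 0)
1/(J(254) + 1/(1/(13208 + ((-24192 - 12001) + u)))) = 1/(0 + 1/(1/(13208 + ((-24192 - 12001) - 22636)))) = 1/(0 + 1/(1/(13208 + (-36193 - 22636)))) = 1/(0 + 1/(1/(13208 - 58829))) = 1/(0 + 1/(1/(-45621))) = 1/(0 + 1/(-1/45621)) = 1/(0 - 45621) = 1/(-45621) = -1/45621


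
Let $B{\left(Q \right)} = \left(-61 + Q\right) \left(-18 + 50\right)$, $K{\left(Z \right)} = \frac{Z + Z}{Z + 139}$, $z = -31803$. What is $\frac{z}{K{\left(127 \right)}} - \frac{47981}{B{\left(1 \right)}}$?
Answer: $- \frac{8115120493}{243840} \approx -33281.0$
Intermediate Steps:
$K{\left(Z \right)} = \frac{2 Z}{139 + Z}$
$B{\left(Q \right)} = -1952 + 32 Q$ ($B{\left(Q \right)} = \left(-61 + Q\right) 32 = -1952 + 32 Q$)
$\frac{z}{K{\left(127 \right)}} - \frac{47981}{B{\left(1 \right)}} = - \frac{31803}{2 \cdot 127 \frac{1}{139 + 127}} - \frac{47981}{-1952 + 32 \cdot 1} = - \frac{31803}{2 \cdot 127 \cdot \frac{1}{266}} - \frac{47981}{-1952 + 32} = - \frac{31803}{2 \cdot 127 \cdot \frac{1}{266}} - \frac{47981}{-1920} = - \frac{31803}{\frac{127}{133}} - - \frac{47981}{1920} = \left(-31803\right) \frac{133}{127} + \frac{47981}{1920} = - \frac{4229799}{127} + \frac{47981}{1920} = - \frac{8115120493}{243840}$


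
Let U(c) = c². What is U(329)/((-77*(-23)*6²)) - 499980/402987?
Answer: 43014619/94112964 ≈ 0.45705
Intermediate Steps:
U(329)/((-77*(-23)*6²)) - 499980/402987 = 329²/((-77*(-23)*6²)) - 499980/402987 = 108241/((1771*36)) - 499980*1/402987 = 108241/63756 - 12820/10333 = 108241*(1/63756) - 12820/10333 = 15463/9108 - 12820/10333 = 43014619/94112964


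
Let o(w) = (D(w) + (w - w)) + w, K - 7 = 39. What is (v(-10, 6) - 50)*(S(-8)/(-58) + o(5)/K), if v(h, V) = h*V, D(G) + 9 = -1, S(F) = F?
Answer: -2145/667 ≈ -3.2159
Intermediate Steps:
K = 46 (K = 7 + 39 = 46)
D(G) = -10 (D(G) = -9 - 1 = -10)
o(w) = -10 + w (o(w) = (-10 + (w - w)) + w = (-10 + 0) + w = -10 + w)
v(h, V) = V*h
(v(-10, 6) - 50)*(S(-8)/(-58) + o(5)/K) = (6*(-10) - 50)*(-8/(-58) + (-10 + 5)/46) = (-60 - 50)*(-8*(-1/58) - 5*1/46) = -110*(4/29 - 5/46) = -110*39/1334 = -2145/667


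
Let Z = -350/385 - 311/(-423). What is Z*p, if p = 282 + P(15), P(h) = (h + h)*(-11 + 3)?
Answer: -11326/1551 ≈ -7.3024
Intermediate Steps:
P(h) = -16*h (P(h) = (2*h)*(-8) = -16*h)
p = 42 (p = 282 - 16*15 = 282 - 240 = 42)
Z = -809/4653 (Z = -350*1/385 - 311*(-1/423) = -10/11 + 311/423 = -809/4653 ≈ -0.17387)
Z*p = -809/4653*42 = -11326/1551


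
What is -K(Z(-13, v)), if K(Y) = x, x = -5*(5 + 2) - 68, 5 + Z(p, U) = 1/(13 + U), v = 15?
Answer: 103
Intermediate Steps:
Z(p, U) = -5 + 1/(13 + U)
x = -103 (x = -5*7 - 68 = -35 - 68 = -103)
K(Y) = -103
-K(Z(-13, v)) = -1*(-103) = 103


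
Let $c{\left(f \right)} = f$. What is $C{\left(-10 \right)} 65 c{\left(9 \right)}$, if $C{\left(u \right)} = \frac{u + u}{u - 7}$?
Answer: $\frac{11700}{17} \approx 688.24$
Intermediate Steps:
$C{\left(u \right)} = \frac{2 u}{-7 + u}$
$C{\left(-10 \right)} 65 c{\left(9 \right)} = 2 \left(-10\right) \frac{1}{-7 - 10} \cdot 65 \cdot 9 = 2 \left(-10\right) \frac{1}{-17} \cdot 65 \cdot 9 = 2 \left(-10\right) \left(- \frac{1}{17}\right) 65 \cdot 9 = \frac{20}{17} \cdot 65 \cdot 9 = \frac{1300}{17} \cdot 9 = \frac{11700}{17}$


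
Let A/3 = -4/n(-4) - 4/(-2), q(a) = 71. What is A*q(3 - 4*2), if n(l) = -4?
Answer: 639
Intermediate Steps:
A = 9 (A = 3*(-4/(-4) - 4/(-2)) = 3*(-4*(-1/4) - 4*(-1/2)) = 3*(1 + 2) = 3*3 = 9)
A*q(3 - 4*2) = 9*71 = 639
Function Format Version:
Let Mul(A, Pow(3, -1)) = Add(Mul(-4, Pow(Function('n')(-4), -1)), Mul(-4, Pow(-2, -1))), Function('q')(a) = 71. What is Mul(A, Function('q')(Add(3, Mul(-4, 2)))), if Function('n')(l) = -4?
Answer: 639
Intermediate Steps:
A = 9 (A = Mul(3, Add(Mul(-4, Pow(-4, -1)), Mul(-4, Pow(-2, -1)))) = Mul(3, Add(Mul(-4, Rational(-1, 4)), Mul(-4, Rational(-1, 2)))) = Mul(3, Add(1, 2)) = Mul(3, 3) = 9)
Mul(A, Function('q')(Add(3, Mul(-4, 2)))) = Mul(9, 71) = 639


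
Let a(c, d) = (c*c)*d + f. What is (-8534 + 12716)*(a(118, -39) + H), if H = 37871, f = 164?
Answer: -2111914182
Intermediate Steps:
a(c, d) = 164 + d*c² (a(c, d) = (c*c)*d + 164 = c²*d + 164 = d*c² + 164 = 164 + d*c²)
(-8534 + 12716)*(a(118, -39) + H) = (-8534 + 12716)*((164 - 39*118²) + 37871) = 4182*((164 - 39*13924) + 37871) = 4182*((164 - 543036) + 37871) = 4182*(-542872 + 37871) = 4182*(-505001) = -2111914182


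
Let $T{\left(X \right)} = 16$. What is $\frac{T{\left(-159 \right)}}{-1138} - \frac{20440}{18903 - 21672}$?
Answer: $\frac{11608208}{1575561} \approx 7.3677$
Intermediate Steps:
$\frac{T{\left(-159 \right)}}{-1138} - \frac{20440}{18903 - 21672} = \frac{16}{-1138} - \frac{20440}{18903 - 21672} = 16 \left(- \frac{1}{1138}\right) - \frac{20440}{-2769} = - \frac{8}{569} - - \frac{20440}{2769} = - \frac{8}{569} + \frac{20440}{2769} = \frac{11608208}{1575561}$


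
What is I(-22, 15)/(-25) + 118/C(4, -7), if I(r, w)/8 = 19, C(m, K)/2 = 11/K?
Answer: -11997/275 ≈ -43.625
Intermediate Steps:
C(m, K) = 22/K (C(m, K) = 2*(11/K) = 22/K)
I(r, w) = 152 (I(r, w) = 8*19 = 152)
I(-22, 15)/(-25) + 118/C(4, -7) = 152/(-25) + 118/((22/(-7))) = 152*(-1/25) + 118/((22*(-1/7))) = -152/25 + 118/(-22/7) = -152/25 + 118*(-7/22) = -152/25 - 413/11 = -11997/275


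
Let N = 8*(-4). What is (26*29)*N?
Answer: -24128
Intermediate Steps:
N = -32
(26*29)*N = (26*29)*(-32) = 754*(-32) = -24128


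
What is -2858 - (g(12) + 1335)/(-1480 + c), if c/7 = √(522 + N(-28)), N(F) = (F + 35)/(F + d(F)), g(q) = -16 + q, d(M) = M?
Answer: -9896174242/3463725 + 18634*√334/3463725 ≈ -2857.0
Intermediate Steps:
N(F) = (35 + F)/(2*F) (N(F) = (F + 35)/(F + F) = (35 + F)/((2*F)) = (35 + F)*(1/(2*F)) = (35 + F)/(2*F))
c = 35*√334/4 (c = 7*√(522 + (½)*(35 - 28)/(-28)) = 7*√(522 + (½)*(-1/28)*7) = 7*√(522 - ⅛) = 7*√(4175/8) = 7*(5*√334/4) = 35*√334/4 ≈ 159.91)
-2858 - (g(12) + 1335)/(-1480 + c) = -2858 - ((-16 + 12) + 1335)/(-1480 + 35*√334/4) = -2858 - (-4 + 1335)/(-1480 + 35*√334/4) = -2858 - 1331/(-1480 + 35*√334/4)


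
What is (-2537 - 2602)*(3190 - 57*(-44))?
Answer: -29282022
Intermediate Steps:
(-2537 - 2602)*(3190 - 57*(-44)) = -5139*(3190 + 2508) = -5139*5698 = -29282022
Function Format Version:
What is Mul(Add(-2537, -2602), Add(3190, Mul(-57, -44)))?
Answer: -29282022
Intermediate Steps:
Mul(Add(-2537, -2602), Add(3190, Mul(-57, -44))) = Mul(-5139, Add(3190, 2508)) = Mul(-5139, 5698) = -29282022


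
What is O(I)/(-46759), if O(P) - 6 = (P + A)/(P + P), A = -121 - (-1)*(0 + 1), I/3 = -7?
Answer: -131/654626 ≈ -0.00020011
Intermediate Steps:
I = -21 (I = 3*(-7) = -21)
A = -120 (A = -121 - (-1) = -121 - 1*(-1) = -121 + 1 = -120)
O(P) = 6 + (-120 + P)/(2*P) (O(P) = 6 + (P - 120)/(P + P) = 6 + (-120 + P)/((2*P)) = 6 + (-120 + P)*(1/(2*P)) = 6 + (-120 + P)/(2*P))
O(I)/(-46759) = (13/2 - 60/(-21))/(-46759) = (13/2 - 60*(-1/21))*(-1/46759) = (13/2 + 20/7)*(-1/46759) = (131/14)*(-1/46759) = -131/654626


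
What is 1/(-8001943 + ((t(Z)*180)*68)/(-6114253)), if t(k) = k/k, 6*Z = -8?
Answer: -6114253/48925904005819 ≈ -1.2497e-7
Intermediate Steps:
Z = -4/3 (Z = (⅙)*(-8) = -4/3 ≈ -1.3333)
t(k) = 1
1/(-8001943 + ((t(Z)*180)*68)/(-6114253)) = 1/(-8001943 + ((1*180)*68)/(-6114253)) = 1/(-8001943 + (180*68)*(-1/6114253)) = 1/(-8001943 + 12240*(-1/6114253)) = 1/(-8001943 - 12240/6114253) = 1/(-48925904005819/6114253) = -6114253/48925904005819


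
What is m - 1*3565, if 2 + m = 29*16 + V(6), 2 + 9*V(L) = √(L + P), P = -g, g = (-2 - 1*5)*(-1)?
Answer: -27929/9 + I/9 ≈ -3103.2 + 0.11111*I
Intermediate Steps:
g = 7 (g = (-2 - 5)*(-1) = -7*(-1) = 7)
P = -7 (P = -1*7 = -7)
V(L) = -2/9 + √(-7 + L)/9 (V(L) = -2/9 + √(L - 7)/9 = -2/9 + √(-7 + L)/9)
m = 4156/9 + I/9 (m = -2 + (29*16 + (-2/9 + √(-7 + 6)/9)) = -2 + (464 + (-2/9 + √(-1)/9)) = -2 + (464 + (-2/9 + I/9)) = -2 + (4174/9 + I/9) = 4156/9 + I/9 ≈ 461.78 + 0.11111*I)
m - 1*3565 = (4156/9 + I/9) - 1*3565 = (4156/9 + I/9) - 3565 = -27929/9 + I/9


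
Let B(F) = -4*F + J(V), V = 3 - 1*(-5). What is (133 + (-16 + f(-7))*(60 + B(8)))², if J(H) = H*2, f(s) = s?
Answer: 772641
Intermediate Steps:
V = 8 (V = 3 + 5 = 8)
J(H) = 2*H
B(F) = 16 - 4*F (B(F) = -4*F + 2*8 = -4*F + 16 = 16 - 4*F)
(133 + (-16 + f(-7))*(60 + B(8)))² = (133 + (-16 - 7)*(60 + (16 - 4*8)))² = (133 - 23*(60 + (16 - 32)))² = (133 - 23*(60 - 16))² = (133 - 23*44)² = (133 - 1012)² = (-879)² = 772641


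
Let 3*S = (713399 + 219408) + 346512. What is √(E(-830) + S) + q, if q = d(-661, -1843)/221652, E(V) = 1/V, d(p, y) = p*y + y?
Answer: 101365/18471 + √2643968569830/2490 ≈ 658.51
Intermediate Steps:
d(p, y) = y + p*y
S = 1279319/3 (S = ((713399 + 219408) + 346512)/3 = (932807 + 346512)/3 = (⅓)*1279319 = 1279319/3 ≈ 4.2644e+5)
q = 101365/18471 (q = -1843*(1 - 661)/221652 = -1843*(-660)*(1/221652) = 1216380*(1/221652) = 101365/18471 ≈ 5.4878)
√(E(-830) + S) + q = √(1/(-830) + 1279319/3) + 101365/18471 = √(-1/830 + 1279319/3) + 101365/18471 = √(1061834767/2490) + 101365/18471 = √2643968569830/2490 + 101365/18471 = 101365/18471 + √2643968569830/2490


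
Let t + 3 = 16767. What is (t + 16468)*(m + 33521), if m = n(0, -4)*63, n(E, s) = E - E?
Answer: 1113969872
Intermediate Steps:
n(E, s) = 0
m = 0 (m = 0*63 = 0)
t = 16764 (t = -3 + 16767 = 16764)
(t + 16468)*(m + 33521) = (16764 + 16468)*(0 + 33521) = 33232*33521 = 1113969872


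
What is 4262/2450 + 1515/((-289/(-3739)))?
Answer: 6939732484/354025 ≈ 19602.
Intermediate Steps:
4262/2450 + 1515/((-289/(-3739))) = 4262*(1/2450) + 1515/((-289*(-1/3739))) = 2131/1225 + 1515/(289/3739) = 2131/1225 + 1515*(3739/289) = 2131/1225 + 5664585/289 = 6939732484/354025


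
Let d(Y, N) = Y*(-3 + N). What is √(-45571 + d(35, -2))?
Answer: I*√45746 ≈ 213.88*I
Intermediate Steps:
√(-45571 + d(35, -2)) = √(-45571 + 35*(-3 - 2)) = √(-45571 + 35*(-5)) = √(-45571 - 175) = √(-45746) = I*√45746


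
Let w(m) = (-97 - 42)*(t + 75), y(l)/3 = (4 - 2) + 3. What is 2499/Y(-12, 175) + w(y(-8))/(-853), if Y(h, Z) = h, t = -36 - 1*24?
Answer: -702209/3412 ≈ -205.81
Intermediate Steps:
t = -60 (t = -36 - 24 = -60)
y(l) = 15 (y(l) = 3*((4 - 2) + 3) = 3*(2 + 3) = 3*5 = 15)
w(m) = -2085 (w(m) = (-97 - 42)*(-60 + 75) = -139*15 = -2085)
2499/Y(-12, 175) + w(y(-8))/(-853) = 2499/(-12) - 2085/(-853) = 2499*(-1/12) - 2085*(-1/853) = -833/4 + 2085/853 = -702209/3412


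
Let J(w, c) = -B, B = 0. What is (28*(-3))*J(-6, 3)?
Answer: 0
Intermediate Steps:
J(w, c) = 0 (J(w, c) = -1*0 = 0)
(28*(-3))*J(-6, 3) = (28*(-3))*0 = -84*0 = 0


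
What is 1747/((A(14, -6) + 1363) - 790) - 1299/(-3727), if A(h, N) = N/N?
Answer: 7256695/2139298 ≈ 3.3921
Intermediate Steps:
A(h, N) = 1
1747/((A(14, -6) + 1363) - 790) - 1299/(-3727) = 1747/((1 + 1363) - 790) - 1299/(-3727) = 1747/(1364 - 790) - 1299*(-1/3727) = 1747/574 + 1299/3727 = 7256695/2139298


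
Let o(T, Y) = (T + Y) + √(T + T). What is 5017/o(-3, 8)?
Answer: 25085/31 - 5017*I*√6/31 ≈ 809.19 - 396.42*I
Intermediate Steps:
o(T, Y) = T + Y + √2*√T (o(T, Y) = (T + Y) + √(2*T) = (T + Y) + √2*√T = T + Y + √2*√T)
5017/o(-3, 8) = 5017/(-3 + 8 + √2*√(-3)) = 5017/(-3 + 8 + √2*(I*√3)) = 5017/(-3 + 8 + I*√6) = 5017/(5 + I*√6)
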